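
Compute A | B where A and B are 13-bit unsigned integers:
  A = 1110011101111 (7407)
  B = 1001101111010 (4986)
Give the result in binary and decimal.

Apply | to each column (1 where either bit is 1):
  1110011101111
| 1001101111010
---------------
  1111111111111

Answer: 1111111111111 (8191)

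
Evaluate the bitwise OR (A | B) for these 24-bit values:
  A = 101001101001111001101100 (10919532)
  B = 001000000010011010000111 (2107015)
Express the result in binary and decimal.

Apply | to each column (1 where either bit is 1):
  101001101001111001101100
| 001000000010011010000111
--------------------------
  101001101011111011101111

Answer: 101001101011111011101111 (10927855)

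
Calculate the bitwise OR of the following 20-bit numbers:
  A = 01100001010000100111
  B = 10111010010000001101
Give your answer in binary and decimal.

Apply | to each column (1 where either bit is 1):
  01100001010000100111
| 10111010010000001101
----------------------
  11111011010000101111

Answer: 11111011010000101111 (1029167)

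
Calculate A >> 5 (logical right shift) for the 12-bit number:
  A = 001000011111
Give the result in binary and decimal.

Logical shift right by 5: drop the bottom 5 bit(s), prepend 5 zero(s) on the left.
  001000011111  ->  keep [0010000], discard [11111], prepend 00000
= 000000010000

Answer: 000000010000 (16)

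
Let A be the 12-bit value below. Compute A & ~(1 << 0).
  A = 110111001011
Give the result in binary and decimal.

Mask = ~(1 << 0) = 111111111110
Bit 0 of A is 1, so AND-ing with the mask clears it to 0.
  110111001011
& 111111111110
--------------
  110111001010

Answer: 110111001010 (3530)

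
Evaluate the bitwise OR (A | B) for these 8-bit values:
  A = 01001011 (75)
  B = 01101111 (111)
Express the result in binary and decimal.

Apply | to each column (1 where either bit is 1):
  01001011
| 01101111
----------
  01101111

Answer: 01101111 (111)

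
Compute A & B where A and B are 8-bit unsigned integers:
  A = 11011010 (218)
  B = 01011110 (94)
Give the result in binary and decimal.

Apply & to each column (1 only where both bits are 1):
  11011010
& 01011110
----------
  01011010

Answer: 01011010 (90)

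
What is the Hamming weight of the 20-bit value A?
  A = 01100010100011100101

01100010100011100101
1-bits at positions (from bit 0 = LSB): 0, 2, 5, 6, 7, 11, 13, 17, 18
Count = 9

Answer: 9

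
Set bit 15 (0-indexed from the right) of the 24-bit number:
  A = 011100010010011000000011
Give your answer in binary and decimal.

Mask = 1 << 15 = 000000001000000000000000
Bit 15 of A is 0, so OR-ing with the mask flips it to 1.
  011100010010011000000011
| 000000001000000000000000
--------------------------
  011100011010011000000011

Answer: 011100011010011000000011 (7448067)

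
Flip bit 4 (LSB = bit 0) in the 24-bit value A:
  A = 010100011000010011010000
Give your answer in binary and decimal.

Mask = 1 << 4 = 000000000000000000010000
Bit 4 of A is 1; XOR with the mask flips it to 0.
  010100011000010011010000
^ 000000000000000000010000
--------------------------
  010100011000010011000000

Answer: 010100011000010011000000 (5342400)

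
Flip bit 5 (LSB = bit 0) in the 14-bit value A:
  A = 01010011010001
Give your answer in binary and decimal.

Mask = 1 << 5 = 00000000100000
Bit 5 of A is 0; XOR with the mask flips it to 1.
  01010011010001
^ 00000000100000
----------------
  01010011110001

Answer: 01010011110001 (5361)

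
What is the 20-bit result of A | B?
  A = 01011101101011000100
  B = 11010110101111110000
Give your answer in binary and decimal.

Apply | to each column (1 where either bit is 1):
  01011101101011000100
| 11010110101111110000
----------------------
  11011111101111110100

Answer: 11011111101111110100 (916468)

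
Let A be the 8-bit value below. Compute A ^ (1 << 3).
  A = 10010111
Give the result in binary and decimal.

Mask = 1 << 3 = 00001000
Bit 3 of A is 0; XOR with the mask flips it to 1.
  10010111
^ 00001000
----------
  10011111

Answer: 10011111 (159)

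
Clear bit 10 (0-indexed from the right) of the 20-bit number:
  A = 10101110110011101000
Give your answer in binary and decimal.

Mask = ~(1 << 10) = 11111111101111111111
Bit 10 of A is 1, so AND-ing with the mask clears it to 0.
  10101110110011101000
& 11111111101111111111
----------------------
  10101110100011101000

Answer: 10101110100011101000 (714984)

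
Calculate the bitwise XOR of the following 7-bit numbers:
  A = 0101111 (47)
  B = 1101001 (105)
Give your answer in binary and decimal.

Apply ^ to each column (1 where bits differ):
  0101111
^ 1101001
---------
  1000110

Answer: 1000110 (70)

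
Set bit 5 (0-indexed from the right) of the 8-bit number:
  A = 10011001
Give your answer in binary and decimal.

Mask = 1 << 5 = 00100000
Bit 5 of A is 0, so OR-ing with the mask flips it to 1.
  10011001
| 00100000
----------
  10111001

Answer: 10111001 (185)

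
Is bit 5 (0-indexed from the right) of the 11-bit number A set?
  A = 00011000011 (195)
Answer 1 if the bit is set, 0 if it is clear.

Bit 5 is the 6th from the right.
  00011000011
       ^
That bit is 0.

Answer: 0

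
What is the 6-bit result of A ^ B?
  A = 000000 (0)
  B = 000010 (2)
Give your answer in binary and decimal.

Apply ^ to each column (1 where bits differ):
  000000
^ 000010
--------
  000010

Answer: 000010 (2)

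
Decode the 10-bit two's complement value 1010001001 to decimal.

MSB is 1, so the value is negative. Find the magnitude:
1. Invert bits:  0101110110
2. Add 1:        0101110111  = 375
3. Apply sign:   -375

Answer: -375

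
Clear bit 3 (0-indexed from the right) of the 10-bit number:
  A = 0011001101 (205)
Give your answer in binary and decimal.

Mask = ~(1 << 3) = 1111110111
Bit 3 of A is 1, so AND-ing with the mask clears it to 0.
  0011001101
& 1111110111
------------
  0011000101

Answer: 0011000101 (197)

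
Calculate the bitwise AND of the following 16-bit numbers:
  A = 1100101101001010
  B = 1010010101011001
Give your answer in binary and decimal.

Apply & to each column (1 only where both bits are 1):
  1100101101001010
& 1010010101011001
------------------
  1000000101001000

Answer: 1000000101001000 (33096)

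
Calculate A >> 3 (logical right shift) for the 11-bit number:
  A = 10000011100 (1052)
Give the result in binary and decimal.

Logical shift right by 3: drop the bottom 3 bit(s), prepend 3 zero(s) on the left.
  10000011100  ->  keep [10000011], discard [100], prepend 000
= 00010000011

Answer: 00010000011 (131)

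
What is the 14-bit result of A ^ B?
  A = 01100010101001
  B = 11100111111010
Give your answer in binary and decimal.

Apply ^ to each column (1 where bits differ):
  01100010101001
^ 11100111111010
----------------
  10000101010011

Answer: 10000101010011 (8531)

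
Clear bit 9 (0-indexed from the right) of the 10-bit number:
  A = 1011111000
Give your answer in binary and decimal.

Mask = ~(1 << 9) = 0111111111
Bit 9 of A is 1, so AND-ing with the mask clears it to 0.
  1011111000
& 0111111111
------------
  0011111000

Answer: 0011111000 (248)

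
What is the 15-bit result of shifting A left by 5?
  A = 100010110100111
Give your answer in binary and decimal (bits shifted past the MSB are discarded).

Shift left by 5: drop the top 5 bit(s), append 5 zero(s) on the right.
  100010110100111  ->  discard [10001], keep [0110100111], append 00000
= 011010011100000

Answer: 011010011100000 (13536)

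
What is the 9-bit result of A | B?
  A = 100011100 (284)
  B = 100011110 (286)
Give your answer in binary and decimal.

Apply | to each column (1 where either bit is 1):
  100011100
| 100011110
-----------
  100011110

Answer: 100011110 (286)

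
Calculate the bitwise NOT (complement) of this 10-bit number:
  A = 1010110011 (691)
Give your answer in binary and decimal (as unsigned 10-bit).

Flip each bit (0->1, 1->0):
  1010110011
  0101001100

Answer: 0101001100 (332)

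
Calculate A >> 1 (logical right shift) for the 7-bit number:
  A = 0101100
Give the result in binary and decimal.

Logical shift right by 1: drop the bottom 1 bit(s), prepend 1 zero(s) on the left.
  0101100  ->  keep [010110], discard [0], prepend 0
= 0010110

Answer: 0010110 (22)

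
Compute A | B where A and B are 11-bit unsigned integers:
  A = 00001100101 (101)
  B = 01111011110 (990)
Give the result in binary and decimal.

Apply | to each column (1 where either bit is 1):
  00001100101
| 01111011110
-------------
  01111111111

Answer: 01111111111 (1023)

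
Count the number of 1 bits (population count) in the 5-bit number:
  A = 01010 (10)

01010
1-bits at positions (from bit 0 = LSB): 1, 3
Count = 2

Answer: 2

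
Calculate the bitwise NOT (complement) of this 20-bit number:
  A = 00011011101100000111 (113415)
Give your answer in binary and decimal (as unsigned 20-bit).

Flip each bit (0->1, 1->0):
  00011011101100000111
  11100100010011111000

Answer: 11100100010011111000 (935160)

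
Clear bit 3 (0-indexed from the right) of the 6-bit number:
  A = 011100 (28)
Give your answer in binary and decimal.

Mask = ~(1 << 3) = 110111
Bit 3 of A is 1, so AND-ing with the mask clears it to 0.
  011100
& 110111
--------
  010100

Answer: 010100 (20)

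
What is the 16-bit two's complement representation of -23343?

1. Binary of +23343:  0101101100101111
2. Invert bits:     1010010011010000
3. Add 1:           1010010011010001

Answer: 1010010011010001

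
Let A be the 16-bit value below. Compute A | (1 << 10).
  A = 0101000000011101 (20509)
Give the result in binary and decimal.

Mask = 1 << 10 = 0000010000000000
Bit 10 of A is 0, so OR-ing with the mask flips it to 1.
  0101000000011101
| 0000010000000000
------------------
  0101010000011101

Answer: 0101010000011101 (21533)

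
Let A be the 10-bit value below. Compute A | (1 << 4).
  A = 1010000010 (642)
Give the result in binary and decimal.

Mask = 1 << 4 = 0000010000
Bit 4 of A is 0, so OR-ing with the mask flips it to 1.
  1010000010
| 0000010000
------------
  1010010010

Answer: 1010010010 (658)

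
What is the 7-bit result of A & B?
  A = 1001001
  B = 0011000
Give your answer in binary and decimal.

Apply & to each column (1 only where both bits are 1):
  1001001
& 0011000
---------
  0001000

Answer: 0001000 (8)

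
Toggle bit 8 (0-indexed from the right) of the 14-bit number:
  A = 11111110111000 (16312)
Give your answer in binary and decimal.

Mask = 1 << 8 = 00000100000000
Bit 8 of A is 1; XOR with the mask flips it to 0.
  11111110111000
^ 00000100000000
----------------
  11111010111000

Answer: 11111010111000 (16056)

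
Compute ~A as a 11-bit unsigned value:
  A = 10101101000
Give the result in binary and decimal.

Flip each bit (0->1, 1->0):
  10101101000
  01010010111

Answer: 01010010111 (663)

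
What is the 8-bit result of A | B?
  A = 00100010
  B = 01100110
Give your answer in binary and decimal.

Apply | to each column (1 where either bit is 1):
  00100010
| 01100110
----------
  01100110

Answer: 01100110 (102)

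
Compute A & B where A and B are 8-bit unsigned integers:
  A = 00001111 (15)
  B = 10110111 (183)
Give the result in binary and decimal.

Apply & to each column (1 only where both bits are 1):
  00001111
& 10110111
----------
  00000111

Answer: 00000111 (7)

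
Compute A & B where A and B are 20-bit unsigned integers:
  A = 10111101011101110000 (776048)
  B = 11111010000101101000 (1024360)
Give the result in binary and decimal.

Apply & to each column (1 only where both bits are 1):
  10111101011101110000
& 11111010000101101000
----------------------
  10111000000101100000

Answer: 10111000000101100000 (754016)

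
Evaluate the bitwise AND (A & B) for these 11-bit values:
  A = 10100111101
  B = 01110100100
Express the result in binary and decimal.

Apply & to each column (1 only where both bits are 1):
  10100111101
& 01110100100
-------------
  00100100100

Answer: 00100100100 (292)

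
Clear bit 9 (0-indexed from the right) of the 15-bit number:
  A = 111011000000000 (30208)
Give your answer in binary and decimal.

Mask = ~(1 << 9) = 111110111111111
Bit 9 of A is 1, so AND-ing with the mask clears it to 0.
  111011000000000
& 111110111111111
-----------------
  111010000000000

Answer: 111010000000000 (29696)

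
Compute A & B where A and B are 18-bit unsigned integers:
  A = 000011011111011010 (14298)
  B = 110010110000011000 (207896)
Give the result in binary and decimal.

Apply & to each column (1 only where both bits are 1):
  000011011111011010
& 110010110000011000
--------------------
  000010010000011000

Answer: 000010010000011000 (9240)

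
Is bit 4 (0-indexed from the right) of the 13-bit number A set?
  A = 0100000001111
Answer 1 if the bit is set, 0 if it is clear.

Bit 4 is the 5th from the right.
  0100000001111
          ^
That bit is 0.

Answer: 0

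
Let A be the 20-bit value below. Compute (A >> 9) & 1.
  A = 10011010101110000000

Bit 9 is the 10th from the right.
  10011010101110000000
            ^
That bit is 1.

Answer: 1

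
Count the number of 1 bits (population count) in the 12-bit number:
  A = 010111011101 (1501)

010111011101
1-bits at positions (from bit 0 = LSB): 0, 2, 3, 4, 6, 7, 8, 10
Count = 8

Answer: 8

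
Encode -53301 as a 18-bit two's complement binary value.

1. Binary of +53301:  001101000000110101
2. Invert bits:     110010111111001010
3. Add 1:           110010111111001011

Answer: 110010111111001011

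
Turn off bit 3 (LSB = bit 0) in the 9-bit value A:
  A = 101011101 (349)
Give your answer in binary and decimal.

Mask = ~(1 << 3) = 111110111
Bit 3 of A is 1, so AND-ing with the mask clears it to 0.
  101011101
& 111110111
-----------
  101010101

Answer: 101010101 (341)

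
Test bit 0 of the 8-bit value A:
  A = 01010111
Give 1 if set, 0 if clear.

Bit 0 is the 1st from the right.
  01010111
         ^
That bit is 1.

Answer: 1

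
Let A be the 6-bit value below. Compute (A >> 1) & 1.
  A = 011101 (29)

Bit 1 is the 2nd from the right.
  011101
      ^
That bit is 0.

Answer: 0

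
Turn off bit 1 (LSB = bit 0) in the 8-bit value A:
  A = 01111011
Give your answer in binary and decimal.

Mask = ~(1 << 1) = 11111101
Bit 1 of A is 1, so AND-ing with the mask clears it to 0.
  01111011
& 11111101
----------
  01111001

Answer: 01111001 (121)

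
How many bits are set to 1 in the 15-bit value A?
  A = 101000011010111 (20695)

101000011010111
1-bits at positions (from bit 0 = LSB): 0, 1, 2, 4, 6, 7, 12, 14
Count = 8

Answer: 8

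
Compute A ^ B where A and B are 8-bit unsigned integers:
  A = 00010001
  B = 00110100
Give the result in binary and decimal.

Apply ^ to each column (1 where bits differ):
  00010001
^ 00110100
----------
  00100101

Answer: 00100101 (37)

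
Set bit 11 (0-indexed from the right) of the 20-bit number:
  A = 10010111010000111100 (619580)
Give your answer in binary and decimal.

Mask = 1 << 11 = 00000000100000000000
Bit 11 of A is 0, so OR-ing with the mask flips it to 1.
  10010111010000111100
| 00000000100000000000
----------------------
  10010111110000111100

Answer: 10010111110000111100 (621628)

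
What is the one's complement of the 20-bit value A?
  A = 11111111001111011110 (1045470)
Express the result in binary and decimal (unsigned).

Flip each bit (0->1, 1->0):
  11111111001111011110
  00000000110000100001

Answer: 00000000110000100001 (3105)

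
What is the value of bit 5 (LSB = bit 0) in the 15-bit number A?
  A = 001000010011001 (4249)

Bit 5 is the 6th from the right.
  001000010011001
           ^
That bit is 0.

Answer: 0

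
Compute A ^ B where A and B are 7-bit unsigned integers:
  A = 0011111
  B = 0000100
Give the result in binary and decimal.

Apply ^ to each column (1 where bits differ):
  0011111
^ 0000100
---------
  0011011

Answer: 0011011 (27)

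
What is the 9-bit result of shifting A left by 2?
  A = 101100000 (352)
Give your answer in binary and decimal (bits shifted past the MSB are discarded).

Shift left by 2: drop the top 2 bit(s), append 2 zero(s) on the right.
  101100000  ->  discard [10], keep [1100000], append 00
= 110000000

Answer: 110000000 (384)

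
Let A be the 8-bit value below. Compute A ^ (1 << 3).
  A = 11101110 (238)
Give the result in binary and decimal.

Mask = 1 << 3 = 00001000
Bit 3 of A is 1; XOR with the mask flips it to 0.
  11101110
^ 00001000
----------
  11100110

Answer: 11100110 (230)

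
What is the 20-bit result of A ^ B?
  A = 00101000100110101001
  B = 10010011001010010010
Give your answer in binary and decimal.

Apply ^ to each column (1 where bits differ):
  00101000100110101001
^ 10010011001010010010
----------------------
  10111011101100111011

Answer: 10111011101100111011 (768827)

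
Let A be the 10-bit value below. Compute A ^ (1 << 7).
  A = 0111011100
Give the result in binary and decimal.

Mask = 1 << 7 = 0010000000
Bit 7 of A is 1; XOR with the mask flips it to 0.
  0111011100
^ 0010000000
------------
  0101011100

Answer: 0101011100 (348)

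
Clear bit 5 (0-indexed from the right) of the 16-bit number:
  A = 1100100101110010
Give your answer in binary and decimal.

Mask = ~(1 << 5) = 1111111111011111
Bit 5 of A is 1, so AND-ing with the mask clears it to 0.
  1100100101110010
& 1111111111011111
------------------
  1100100101010010

Answer: 1100100101010010 (51538)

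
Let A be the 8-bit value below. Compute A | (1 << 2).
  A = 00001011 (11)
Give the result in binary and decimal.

Mask = 1 << 2 = 00000100
Bit 2 of A is 0, so OR-ing with the mask flips it to 1.
  00001011
| 00000100
----------
  00001111

Answer: 00001111 (15)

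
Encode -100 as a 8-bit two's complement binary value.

1. Binary of +100:  01100100
2. Invert bits:     10011011
3. Add 1:           10011100

Answer: 10011100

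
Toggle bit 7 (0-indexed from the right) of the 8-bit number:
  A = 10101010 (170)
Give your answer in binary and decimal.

Mask = 1 << 7 = 10000000
Bit 7 of A is 1; XOR with the mask flips it to 0.
  10101010
^ 10000000
----------
  00101010

Answer: 00101010 (42)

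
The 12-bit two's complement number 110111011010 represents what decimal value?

MSB is 1, so the value is negative. Find the magnitude:
1. Invert bits:  001000100101
2. Add 1:        001000100110  = 550
3. Apply sign:   -550

Answer: -550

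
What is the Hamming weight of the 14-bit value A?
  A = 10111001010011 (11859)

10111001010011
1-bits at positions (from bit 0 = LSB): 0, 1, 4, 6, 9, 10, 11, 13
Count = 8

Answer: 8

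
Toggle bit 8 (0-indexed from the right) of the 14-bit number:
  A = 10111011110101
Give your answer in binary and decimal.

Mask = 1 << 8 = 00000100000000
Bit 8 of A is 0; XOR with the mask flips it to 1.
  10111011110101
^ 00000100000000
----------------
  10111111110101

Answer: 10111111110101 (12277)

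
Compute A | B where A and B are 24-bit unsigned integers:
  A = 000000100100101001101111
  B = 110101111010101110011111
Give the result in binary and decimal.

Apply | to each column (1 where either bit is 1):
  000000100100101001101111
| 110101111010101110011111
--------------------------
  110101111110101111111111

Answer: 110101111110101111111111 (14150655)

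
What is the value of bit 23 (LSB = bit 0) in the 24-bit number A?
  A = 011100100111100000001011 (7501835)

Bit 23 is the 24th from the right.
  011100100111100000001011
  ^
That bit is 0.

Answer: 0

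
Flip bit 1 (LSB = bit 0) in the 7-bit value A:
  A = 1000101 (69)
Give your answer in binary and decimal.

Mask = 1 << 1 = 0000010
Bit 1 of A is 0; XOR with the mask flips it to 1.
  1000101
^ 0000010
---------
  1000111

Answer: 1000111 (71)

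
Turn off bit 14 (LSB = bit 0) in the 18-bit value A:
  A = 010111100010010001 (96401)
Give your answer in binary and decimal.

Mask = ~(1 << 14) = 111011111111111111
Bit 14 of A is 1, so AND-ing with the mask clears it to 0.
  010111100010010001
& 111011111111111111
--------------------
  010011100010010001

Answer: 010011100010010001 (80017)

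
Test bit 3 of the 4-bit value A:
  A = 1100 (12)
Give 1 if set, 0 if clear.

Bit 3 is the 4th from the right.
  1100
  ^
That bit is 1.

Answer: 1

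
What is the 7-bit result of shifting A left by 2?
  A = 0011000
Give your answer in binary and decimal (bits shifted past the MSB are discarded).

Shift left by 2: drop the top 2 bit(s), append 2 zero(s) on the right.
  0011000  ->  discard [00], keep [11000], append 00
= 1100000

Answer: 1100000 (96)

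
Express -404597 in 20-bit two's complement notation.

1. Binary of +404597:  01100010110001110101
2. Invert bits:     10011101001110001010
3. Add 1:           10011101001110001011

Answer: 10011101001110001011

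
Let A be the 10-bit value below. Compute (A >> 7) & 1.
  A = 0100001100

Bit 7 is the 8th from the right.
  0100001100
    ^
That bit is 0.

Answer: 0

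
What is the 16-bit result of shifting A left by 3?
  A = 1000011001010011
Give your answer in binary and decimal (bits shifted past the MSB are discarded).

Shift left by 3: drop the top 3 bit(s), append 3 zero(s) on the right.
  1000011001010011  ->  discard [100], keep [0011001010011], append 000
= 0011001010011000

Answer: 0011001010011000 (12952)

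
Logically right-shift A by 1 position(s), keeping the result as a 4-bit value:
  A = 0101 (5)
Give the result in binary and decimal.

Logical shift right by 1: drop the bottom 1 bit(s), prepend 1 zero(s) on the left.
  0101  ->  keep [010], discard [1], prepend 0
= 0010

Answer: 0010 (2)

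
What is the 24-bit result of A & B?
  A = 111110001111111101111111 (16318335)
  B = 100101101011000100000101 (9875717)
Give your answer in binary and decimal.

Apply & to each column (1 only where both bits are 1):
  111110001111111101111111
& 100101101011000100000101
--------------------------
  100100001011000100000101

Answer: 100100001011000100000101 (9482501)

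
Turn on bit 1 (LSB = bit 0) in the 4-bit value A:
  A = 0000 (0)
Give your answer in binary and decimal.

Mask = 1 << 1 = 0010
Bit 1 of A is 0, so OR-ing with the mask flips it to 1.
  0000
| 0010
------
  0010

Answer: 0010 (2)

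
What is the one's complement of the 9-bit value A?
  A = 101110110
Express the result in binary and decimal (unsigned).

Flip each bit (0->1, 1->0):
  101110110
  010001001

Answer: 010001001 (137)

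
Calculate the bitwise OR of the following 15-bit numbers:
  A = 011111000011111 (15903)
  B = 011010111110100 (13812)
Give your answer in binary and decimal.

Apply | to each column (1 where either bit is 1):
  011111000011111
| 011010111110100
-----------------
  011111111111111

Answer: 011111111111111 (16383)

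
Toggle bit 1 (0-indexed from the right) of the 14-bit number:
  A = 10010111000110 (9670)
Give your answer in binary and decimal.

Mask = 1 << 1 = 00000000000010
Bit 1 of A is 1; XOR with the mask flips it to 0.
  10010111000110
^ 00000000000010
----------------
  10010111000100

Answer: 10010111000100 (9668)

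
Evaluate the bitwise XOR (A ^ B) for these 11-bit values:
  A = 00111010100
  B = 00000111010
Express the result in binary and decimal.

Apply ^ to each column (1 where bits differ):
  00111010100
^ 00000111010
-------------
  00111101110

Answer: 00111101110 (494)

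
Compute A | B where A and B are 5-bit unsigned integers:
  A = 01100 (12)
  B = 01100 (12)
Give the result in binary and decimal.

Apply | to each column (1 where either bit is 1):
  01100
| 01100
-------
  01100

Answer: 01100 (12)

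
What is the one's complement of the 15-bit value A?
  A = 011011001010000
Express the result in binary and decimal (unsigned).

Flip each bit (0->1, 1->0):
  011011001010000
  100100110101111

Answer: 100100110101111 (18863)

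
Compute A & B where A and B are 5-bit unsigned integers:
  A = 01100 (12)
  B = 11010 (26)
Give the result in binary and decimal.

Apply & to each column (1 only where both bits are 1):
  01100
& 11010
-------
  01000

Answer: 01000 (8)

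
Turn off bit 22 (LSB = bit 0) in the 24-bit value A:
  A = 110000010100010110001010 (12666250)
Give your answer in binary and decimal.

Mask = ~(1 << 22) = 101111111111111111111111
Bit 22 of A is 1, so AND-ing with the mask clears it to 0.
  110000010100010110001010
& 101111111111111111111111
--------------------------
  100000010100010110001010

Answer: 100000010100010110001010 (8471946)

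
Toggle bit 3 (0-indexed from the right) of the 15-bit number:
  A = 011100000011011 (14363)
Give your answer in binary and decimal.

Mask = 1 << 3 = 000000000001000
Bit 3 of A is 1; XOR with the mask flips it to 0.
  011100000011011
^ 000000000001000
-----------------
  011100000010011

Answer: 011100000010011 (14355)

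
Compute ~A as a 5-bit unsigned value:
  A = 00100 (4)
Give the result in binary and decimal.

Flip each bit (0->1, 1->0):
  00100
  11011

Answer: 11011 (27)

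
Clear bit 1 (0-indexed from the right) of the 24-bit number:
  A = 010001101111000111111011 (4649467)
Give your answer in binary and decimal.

Mask = ~(1 << 1) = 111111111111111111111101
Bit 1 of A is 1, so AND-ing with the mask clears it to 0.
  010001101111000111111011
& 111111111111111111111101
--------------------------
  010001101111000111111001

Answer: 010001101111000111111001 (4649465)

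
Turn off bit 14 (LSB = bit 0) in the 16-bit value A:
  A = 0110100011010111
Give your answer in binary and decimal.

Mask = ~(1 << 14) = 1011111111111111
Bit 14 of A is 1, so AND-ing with the mask clears it to 0.
  0110100011010111
& 1011111111111111
------------------
  0010100011010111

Answer: 0010100011010111 (10455)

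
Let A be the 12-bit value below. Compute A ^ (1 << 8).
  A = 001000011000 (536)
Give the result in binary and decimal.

Mask = 1 << 8 = 000100000000
Bit 8 of A is 0; XOR with the mask flips it to 1.
  001000011000
^ 000100000000
--------------
  001100011000

Answer: 001100011000 (792)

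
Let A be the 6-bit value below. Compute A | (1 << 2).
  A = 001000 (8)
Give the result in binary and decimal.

Mask = 1 << 2 = 000100
Bit 2 of A is 0, so OR-ing with the mask flips it to 1.
  001000
| 000100
--------
  001100

Answer: 001100 (12)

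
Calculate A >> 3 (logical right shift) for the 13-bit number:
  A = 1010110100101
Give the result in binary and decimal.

Logical shift right by 3: drop the bottom 3 bit(s), prepend 3 zero(s) on the left.
  1010110100101  ->  keep [1010110100], discard [101], prepend 000
= 0001010110100

Answer: 0001010110100 (692)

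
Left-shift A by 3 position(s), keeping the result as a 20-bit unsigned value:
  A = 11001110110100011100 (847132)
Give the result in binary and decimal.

Shift left by 3: drop the top 3 bit(s), append 3 zero(s) on the right.
  11001110110100011100  ->  discard [110], keep [01110110100011100], append 000
= 01110110100011100000

Answer: 01110110100011100000 (485600)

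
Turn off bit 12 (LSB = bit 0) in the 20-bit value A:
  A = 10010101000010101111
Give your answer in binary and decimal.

Mask = ~(1 << 12) = 11111110111111111111
Bit 12 of A is 1, so AND-ing with the mask clears it to 0.
  10010101000010101111
& 11111110111111111111
----------------------
  10010100000010101111

Answer: 10010100000010101111 (606383)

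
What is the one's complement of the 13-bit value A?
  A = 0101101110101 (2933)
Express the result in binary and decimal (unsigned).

Flip each bit (0->1, 1->0):
  0101101110101
  1010010001010

Answer: 1010010001010 (5258)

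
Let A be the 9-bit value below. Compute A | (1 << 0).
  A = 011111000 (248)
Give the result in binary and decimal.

Mask = 1 << 0 = 000000001
Bit 0 of A is 0, so OR-ing with the mask flips it to 1.
  011111000
| 000000001
-----------
  011111001

Answer: 011111001 (249)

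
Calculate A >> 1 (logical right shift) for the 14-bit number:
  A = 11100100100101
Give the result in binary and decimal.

Logical shift right by 1: drop the bottom 1 bit(s), prepend 1 zero(s) on the left.
  11100100100101  ->  keep [1110010010010], discard [1], prepend 0
= 01110010010010

Answer: 01110010010010 (7314)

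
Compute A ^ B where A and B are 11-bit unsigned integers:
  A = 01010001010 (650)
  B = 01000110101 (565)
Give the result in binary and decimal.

Apply ^ to each column (1 where bits differ):
  01010001010
^ 01000110101
-------------
  00010111111

Answer: 00010111111 (191)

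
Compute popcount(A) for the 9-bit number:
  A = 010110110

010110110
1-bits at positions (from bit 0 = LSB): 1, 2, 4, 5, 7
Count = 5

Answer: 5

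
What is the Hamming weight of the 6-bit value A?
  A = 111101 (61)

111101
1-bits at positions (from bit 0 = LSB): 0, 2, 3, 4, 5
Count = 5

Answer: 5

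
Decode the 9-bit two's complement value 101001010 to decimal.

MSB is 1, so the value is negative. Find the magnitude:
1. Invert bits:  010110101
2. Add 1:        010110110  = 182
3. Apply sign:   -182

Answer: -182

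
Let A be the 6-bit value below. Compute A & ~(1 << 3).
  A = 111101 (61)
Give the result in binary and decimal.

Mask = ~(1 << 3) = 110111
Bit 3 of A is 1, so AND-ing with the mask clears it to 0.
  111101
& 110111
--------
  110101

Answer: 110101 (53)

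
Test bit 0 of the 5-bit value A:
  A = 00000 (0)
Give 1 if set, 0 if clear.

Bit 0 is the 1st from the right.
  00000
      ^
That bit is 0.

Answer: 0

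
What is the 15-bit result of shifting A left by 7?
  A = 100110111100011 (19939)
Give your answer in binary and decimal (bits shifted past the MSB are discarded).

Shift left by 7: drop the top 7 bit(s), append 7 zero(s) on the right.
  100110111100011  ->  discard [1001101], keep [11100011], append 0000000
= 111000110000000

Answer: 111000110000000 (29056)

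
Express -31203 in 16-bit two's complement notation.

1. Binary of +31203:  0111100111100011
2. Invert bits:     1000011000011100
3. Add 1:           1000011000011101

Answer: 1000011000011101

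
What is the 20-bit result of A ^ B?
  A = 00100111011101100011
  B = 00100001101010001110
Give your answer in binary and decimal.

Apply ^ to each column (1 where bits differ):
  00100111011101100011
^ 00100001101010001110
----------------------
  00000110110111101101

Answer: 00000110110111101101 (28141)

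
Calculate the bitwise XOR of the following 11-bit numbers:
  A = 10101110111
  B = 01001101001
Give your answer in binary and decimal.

Apply ^ to each column (1 where bits differ):
  10101110111
^ 01001101001
-------------
  11100011110

Answer: 11100011110 (1822)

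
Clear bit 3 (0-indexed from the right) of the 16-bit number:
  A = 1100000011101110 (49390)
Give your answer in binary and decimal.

Mask = ~(1 << 3) = 1111111111110111
Bit 3 of A is 1, so AND-ing with the mask clears it to 0.
  1100000011101110
& 1111111111110111
------------------
  1100000011100110

Answer: 1100000011100110 (49382)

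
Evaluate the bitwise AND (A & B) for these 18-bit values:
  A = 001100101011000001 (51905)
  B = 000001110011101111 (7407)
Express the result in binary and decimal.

Apply & to each column (1 only where both bits are 1):
  001100101011000001
& 000001110011101111
--------------------
  000000100011000001

Answer: 000000100011000001 (2241)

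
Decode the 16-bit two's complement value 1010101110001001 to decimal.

MSB is 1, so the value is negative. Find the magnitude:
1. Invert bits:  0101010001110110
2. Add 1:        0101010001110111  = 21623
3. Apply sign:   -21623

Answer: -21623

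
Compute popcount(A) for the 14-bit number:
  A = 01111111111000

01111111111000
1-bits at positions (from bit 0 = LSB): 3, 4, 5, 6, 7, 8, 9, 10, 11, 12
Count = 10

Answer: 10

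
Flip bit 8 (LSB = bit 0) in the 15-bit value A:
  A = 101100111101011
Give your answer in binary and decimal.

Mask = 1 << 8 = 000000100000000
Bit 8 of A is 1; XOR with the mask flips it to 0.
  101100111101011
^ 000000100000000
-----------------
  101100011101011

Answer: 101100011101011 (22763)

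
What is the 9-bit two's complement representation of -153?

1. Binary of +153:  010011001
2. Invert bits:     101100110
3. Add 1:           101100111

Answer: 101100111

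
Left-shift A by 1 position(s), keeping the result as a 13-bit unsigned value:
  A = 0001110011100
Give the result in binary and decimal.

Shift left by 1: drop the top 1 bit(s), append 1 zero(s) on the right.
  0001110011100  ->  discard [0], keep [001110011100], append 0
= 0011100111000

Answer: 0011100111000 (1848)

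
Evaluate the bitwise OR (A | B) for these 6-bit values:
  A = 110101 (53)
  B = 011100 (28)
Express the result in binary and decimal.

Apply | to each column (1 where either bit is 1):
  110101
| 011100
--------
  111101

Answer: 111101 (61)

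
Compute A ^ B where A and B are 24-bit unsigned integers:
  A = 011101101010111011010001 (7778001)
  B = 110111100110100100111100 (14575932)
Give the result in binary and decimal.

Apply ^ to each column (1 where bits differ):
  011101101010111011010001
^ 110111100110100100111100
--------------------------
  101010001100011111101101

Answer: 101010001100011111101101 (11061229)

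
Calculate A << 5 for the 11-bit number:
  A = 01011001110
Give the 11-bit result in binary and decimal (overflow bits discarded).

Shift left by 5: drop the top 5 bit(s), append 5 zero(s) on the right.
  01011001110  ->  discard [01011], keep [001110], append 00000
= 00111000000

Answer: 00111000000 (448)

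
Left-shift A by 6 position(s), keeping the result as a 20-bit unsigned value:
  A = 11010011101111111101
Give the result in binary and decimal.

Shift left by 6: drop the top 6 bit(s), append 6 zero(s) on the right.
  11010011101111111101  ->  discard [110100], keep [11101111111101], append 000000
= 11101111111101000000

Answer: 11101111111101000000 (982848)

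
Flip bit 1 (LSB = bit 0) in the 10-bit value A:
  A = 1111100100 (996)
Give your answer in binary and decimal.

Mask = 1 << 1 = 0000000010
Bit 1 of A is 0; XOR with the mask flips it to 1.
  1111100100
^ 0000000010
------------
  1111100110

Answer: 1111100110 (998)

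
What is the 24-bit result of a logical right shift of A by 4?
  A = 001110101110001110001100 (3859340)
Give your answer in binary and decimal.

Logical shift right by 4: drop the bottom 4 bit(s), prepend 4 zero(s) on the left.
  001110101110001110001100  ->  keep [00111010111000111000], discard [1100], prepend 0000
= 000000111010111000111000

Answer: 000000111010111000111000 (241208)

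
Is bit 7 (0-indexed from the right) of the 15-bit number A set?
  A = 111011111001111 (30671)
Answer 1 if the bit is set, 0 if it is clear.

Bit 7 is the 8th from the right.
  111011111001111
         ^
That bit is 1.

Answer: 1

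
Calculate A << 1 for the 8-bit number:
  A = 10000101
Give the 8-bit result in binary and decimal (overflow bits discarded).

Shift left by 1: drop the top 1 bit(s), append 1 zero(s) on the right.
  10000101  ->  discard [1], keep [0000101], append 0
= 00001010

Answer: 00001010 (10)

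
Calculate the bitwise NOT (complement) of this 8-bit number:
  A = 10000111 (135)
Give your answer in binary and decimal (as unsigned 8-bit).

Flip each bit (0->1, 1->0):
  10000111
  01111000

Answer: 01111000 (120)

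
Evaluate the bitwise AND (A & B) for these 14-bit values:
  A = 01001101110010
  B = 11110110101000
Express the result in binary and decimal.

Apply & to each column (1 only where both bits are 1):
  01001101110010
& 11110110101000
----------------
  01000100100000

Answer: 01000100100000 (4384)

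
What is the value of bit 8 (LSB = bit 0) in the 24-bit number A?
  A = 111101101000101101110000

Bit 8 is the 9th from the right.
  111101101000101101110000
                 ^
That bit is 1.

Answer: 1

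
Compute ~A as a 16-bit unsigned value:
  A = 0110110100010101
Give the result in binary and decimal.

Flip each bit (0->1, 1->0):
  0110110100010101
  1001001011101010

Answer: 1001001011101010 (37610)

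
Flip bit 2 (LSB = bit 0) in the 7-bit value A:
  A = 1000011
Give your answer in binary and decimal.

Mask = 1 << 2 = 0000100
Bit 2 of A is 0; XOR with the mask flips it to 1.
  1000011
^ 0000100
---------
  1000111

Answer: 1000111 (71)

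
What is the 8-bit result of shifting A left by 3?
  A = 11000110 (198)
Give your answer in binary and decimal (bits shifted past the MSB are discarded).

Shift left by 3: drop the top 3 bit(s), append 3 zero(s) on the right.
  11000110  ->  discard [110], keep [00110], append 000
= 00110000

Answer: 00110000 (48)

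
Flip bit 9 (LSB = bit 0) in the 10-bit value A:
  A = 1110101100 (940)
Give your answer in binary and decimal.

Mask = 1 << 9 = 1000000000
Bit 9 of A is 1; XOR with the mask flips it to 0.
  1110101100
^ 1000000000
------------
  0110101100

Answer: 0110101100 (428)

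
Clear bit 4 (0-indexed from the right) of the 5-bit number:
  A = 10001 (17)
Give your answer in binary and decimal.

Mask = ~(1 << 4) = 01111
Bit 4 of A is 1, so AND-ing with the mask clears it to 0.
  10001
& 01111
-------
  00001

Answer: 00001 (1)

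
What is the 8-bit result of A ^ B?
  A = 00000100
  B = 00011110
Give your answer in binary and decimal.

Apply ^ to each column (1 where bits differ):
  00000100
^ 00011110
----------
  00011010

Answer: 00011010 (26)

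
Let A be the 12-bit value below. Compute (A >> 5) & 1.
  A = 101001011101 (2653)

Bit 5 is the 6th from the right.
  101001011101
        ^
That bit is 0.

Answer: 0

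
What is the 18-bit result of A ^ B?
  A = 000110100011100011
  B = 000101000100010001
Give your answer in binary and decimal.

Apply ^ to each column (1 where bits differ):
  000110100011100011
^ 000101000100010001
--------------------
  000011100111110010

Answer: 000011100111110010 (14834)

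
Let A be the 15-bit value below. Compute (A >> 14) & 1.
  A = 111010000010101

Bit 14 is the 15th from the right.
  111010000010101
  ^
That bit is 1.

Answer: 1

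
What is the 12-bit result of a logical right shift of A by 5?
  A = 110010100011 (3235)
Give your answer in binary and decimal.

Logical shift right by 5: drop the bottom 5 bit(s), prepend 5 zero(s) on the left.
  110010100011  ->  keep [1100101], discard [00011], prepend 00000
= 000001100101

Answer: 000001100101 (101)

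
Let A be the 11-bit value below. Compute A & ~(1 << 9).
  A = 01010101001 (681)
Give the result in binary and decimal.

Mask = ~(1 << 9) = 10111111111
Bit 9 of A is 1, so AND-ing with the mask clears it to 0.
  01010101001
& 10111111111
-------------
  00010101001

Answer: 00010101001 (169)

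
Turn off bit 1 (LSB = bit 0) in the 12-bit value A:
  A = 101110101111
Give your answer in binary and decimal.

Mask = ~(1 << 1) = 111111111101
Bit 1 of A is 1, so AND-ing with the mask clears it to 0.
  101110101111
& 111111111101
--------------
  101110101101

Answer: 101110101101 (2989)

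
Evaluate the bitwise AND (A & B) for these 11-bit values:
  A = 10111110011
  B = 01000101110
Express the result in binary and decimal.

Apply & to each column (1 only where both bits are 1):
  10111110011
& 01000101110
-------------
  00000100010

Answer: 00000100010 (34)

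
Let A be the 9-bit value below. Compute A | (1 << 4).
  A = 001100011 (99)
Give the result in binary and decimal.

Mask = 1 << 4 = 000010000
Bit 4 of A is 0, so OR-ing with the mask flips it to 1.
  001100011
| 000010000
-----------
  001110011

Answer: 001110011 (115)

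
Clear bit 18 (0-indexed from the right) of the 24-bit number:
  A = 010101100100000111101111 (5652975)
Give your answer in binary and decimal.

Mask = ~(1 << 18) = 111110111111111111111111
Bit 18 of A is 1, so AND-ing with the mask clears it to 0.
  010101100100000111101111
& 111110111111111111111111
--------------------------
  010100100100000111101111

Answer: 010100100100000111101111 (5390831)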